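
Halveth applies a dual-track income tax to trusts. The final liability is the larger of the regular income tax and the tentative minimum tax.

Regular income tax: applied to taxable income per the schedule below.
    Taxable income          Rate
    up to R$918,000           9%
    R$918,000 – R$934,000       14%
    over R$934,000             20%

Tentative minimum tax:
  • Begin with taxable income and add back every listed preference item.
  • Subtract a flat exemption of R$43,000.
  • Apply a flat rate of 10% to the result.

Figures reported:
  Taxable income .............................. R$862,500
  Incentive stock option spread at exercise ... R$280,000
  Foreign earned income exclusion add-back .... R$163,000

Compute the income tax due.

Tentative minimum tax:
  Adjusted income: R$862,500 + R$280,000 + R$163,000 = R$1,305,500
  Less exemption R$43,000 → base R$1,262,500
  R$1,262,500 × 10% = R$126,250

Regular income tax:
  R$862,500 × 9% = R$77,625

R$126,250 > R$77,625, so the tentative minimum tax is the binding amount.

R$126,250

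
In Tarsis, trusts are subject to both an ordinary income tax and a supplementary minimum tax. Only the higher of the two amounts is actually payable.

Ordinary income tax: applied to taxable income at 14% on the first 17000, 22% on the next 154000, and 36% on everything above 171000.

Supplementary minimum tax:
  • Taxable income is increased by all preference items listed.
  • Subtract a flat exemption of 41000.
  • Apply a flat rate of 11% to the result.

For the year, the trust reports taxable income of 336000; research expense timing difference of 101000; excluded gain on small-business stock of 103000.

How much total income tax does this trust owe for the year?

95660

Supplementary minimum tax:
  Adjusted income: 336000 + 101000 + 103000 = 540000
  Less exemption 41000 → base 499000
  499000 × 11% = 54890

Ordinary income tax:
  17000 × 14% = 2380
  154000 × 22% = 33880
  165000 × 36% = 59400
  → 95660

95660 > 54890, so the ordinary income tax governs.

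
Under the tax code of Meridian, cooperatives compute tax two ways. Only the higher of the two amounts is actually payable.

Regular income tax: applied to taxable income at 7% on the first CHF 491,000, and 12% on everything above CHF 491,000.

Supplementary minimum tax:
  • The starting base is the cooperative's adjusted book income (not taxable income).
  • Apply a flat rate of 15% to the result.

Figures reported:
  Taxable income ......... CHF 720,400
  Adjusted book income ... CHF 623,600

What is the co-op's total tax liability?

Supplementary minimum tax:
  Base (adjusted book income): CHF 623,600
  CHF 623,600 × 15% = CHF 93,540

Regular income tax:
  CHF 491,000 × 7% = CHF 34,370
  CHF 229,400 × 12% = CHF 27,528
  → CHF 61,898

CHF 93,540 > CHF 61,898, so the supplementary minimum tax is the binding amount.

CHF 93,540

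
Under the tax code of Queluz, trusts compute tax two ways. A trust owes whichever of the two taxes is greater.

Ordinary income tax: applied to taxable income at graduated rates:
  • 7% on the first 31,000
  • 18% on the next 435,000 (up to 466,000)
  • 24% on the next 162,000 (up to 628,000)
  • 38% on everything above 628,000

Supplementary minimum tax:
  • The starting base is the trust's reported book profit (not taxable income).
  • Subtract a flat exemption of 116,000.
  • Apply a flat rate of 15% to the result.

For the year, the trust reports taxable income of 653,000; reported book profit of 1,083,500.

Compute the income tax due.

145,125

Supplementary minimum tax:
  Base (reported book profit): 1,083,500
  Less exemption 116,000 → base 967,500
  967,500 × 15% = 145,125

Ordinary income tax:
  31,000 × 7% = 2,170
  435,000 × 18% = 78,300
  162,000 × 24% = 38,880
  25,000 × 38% = 9,500
  → 128,850

145,125 > 128,850, so the supplementary minimum tax is the binding amount.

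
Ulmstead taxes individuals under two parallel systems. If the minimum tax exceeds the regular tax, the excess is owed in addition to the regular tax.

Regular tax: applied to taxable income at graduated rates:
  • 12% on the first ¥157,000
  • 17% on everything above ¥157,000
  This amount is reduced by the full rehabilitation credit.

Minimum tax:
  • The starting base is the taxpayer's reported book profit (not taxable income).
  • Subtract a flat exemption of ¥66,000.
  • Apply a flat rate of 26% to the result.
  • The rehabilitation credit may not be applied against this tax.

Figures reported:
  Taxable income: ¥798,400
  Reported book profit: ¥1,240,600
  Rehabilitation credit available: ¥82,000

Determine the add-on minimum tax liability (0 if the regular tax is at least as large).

Minimum tax:
  Base (reported book profit): ¥1,240,600
  Less exemption ¥66,000 → base ¥1,174,600
  ¥1,174,600 × 26% = ¥305,396

Regular tax:
  ¥157,000 × 12% = ¥18,840
  ¥641,400 × 17% = ¥109,038
  → ¥127,878
  Less rehabilitation credit ¥82,000 → ¥45,878

Excess of minimum tax over regular tax: ¥305,396 − ¥45,878 = ¥259,518.

¥259,518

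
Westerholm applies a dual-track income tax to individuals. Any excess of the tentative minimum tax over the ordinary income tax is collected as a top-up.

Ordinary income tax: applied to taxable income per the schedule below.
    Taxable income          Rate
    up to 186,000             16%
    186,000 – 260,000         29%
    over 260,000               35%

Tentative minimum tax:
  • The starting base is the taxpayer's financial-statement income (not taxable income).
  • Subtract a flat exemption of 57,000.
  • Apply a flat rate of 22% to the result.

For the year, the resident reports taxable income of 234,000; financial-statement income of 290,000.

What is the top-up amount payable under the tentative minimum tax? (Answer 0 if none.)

7,580

Tentative minimum tax:
  Base (financial-statement income): 290,000
  Less exemption 57,000 → base 233,000
  233,000 × 22% = 51,260

Ordinary income tax:
  186,000 × 16% = 29,760
  48,000 × 29% = 13,920
  → 43,680

Excess of tentative minimum tax over ordinary income tax: 51,260 − 43,680 = 7,580.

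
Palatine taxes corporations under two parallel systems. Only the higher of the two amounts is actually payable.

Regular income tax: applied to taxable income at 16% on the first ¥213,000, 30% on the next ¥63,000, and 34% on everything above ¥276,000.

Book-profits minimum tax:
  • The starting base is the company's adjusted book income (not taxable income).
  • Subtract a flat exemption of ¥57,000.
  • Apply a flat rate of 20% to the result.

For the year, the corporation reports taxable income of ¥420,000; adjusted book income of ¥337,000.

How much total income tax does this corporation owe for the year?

Regular income tax:
  ¥213,000 × 16% = ¥34,080
  ¥63,000 × 30% = ¥18,900
  ¥144,000 × 34% = ¥48,960
  → ¥101,940

Book-profits minimum tax:
  Base (adjusted book income): ¥337,000
  Less exemption ¥57,000 → base ¥280,000
  ¥280,000 × 20% = ¥56,000

¥101,940 > ¥56,000, so the regular income tax governs.

¥101,940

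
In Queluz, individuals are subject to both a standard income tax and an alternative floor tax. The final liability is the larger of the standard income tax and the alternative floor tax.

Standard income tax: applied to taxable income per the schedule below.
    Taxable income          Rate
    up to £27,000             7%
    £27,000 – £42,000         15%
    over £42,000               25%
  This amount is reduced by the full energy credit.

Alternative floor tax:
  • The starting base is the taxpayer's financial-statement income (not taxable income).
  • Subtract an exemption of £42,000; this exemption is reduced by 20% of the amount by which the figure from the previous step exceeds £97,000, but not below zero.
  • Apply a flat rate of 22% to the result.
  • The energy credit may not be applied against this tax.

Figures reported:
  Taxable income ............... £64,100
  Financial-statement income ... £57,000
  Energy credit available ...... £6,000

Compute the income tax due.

£3,665

Standard income tax:
  £27,000 × 7% = £1,890
  £15,000 × 15% = £2,250
  £22,100 × 25% = £5,525
  → £9,665
  Less energy credit £6,000 → £3,665

Alternative floor tax:
  Base (financial-statement income): £57,000
  Exemption: £57,000 ≤ £97,000, so full £42,000 applies
  Base: £57,000 − £42,000 = £15,000
  £15,000 × 22% = £3,300

£3,665 > £3,300, so the standard income tax governs.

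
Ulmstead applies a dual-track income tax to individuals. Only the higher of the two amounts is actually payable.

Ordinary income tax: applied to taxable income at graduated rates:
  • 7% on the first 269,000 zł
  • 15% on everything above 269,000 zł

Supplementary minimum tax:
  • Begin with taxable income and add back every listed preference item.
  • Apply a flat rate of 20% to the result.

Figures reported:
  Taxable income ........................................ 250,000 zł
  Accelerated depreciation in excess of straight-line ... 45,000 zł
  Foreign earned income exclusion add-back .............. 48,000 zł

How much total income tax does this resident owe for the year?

68,600 zł

Supplementary minimum tax:
  Adjusted income: 250,000 zł + 45,000 zł + 48,000 zł = 343,000 zł
  343,000 zł × 20% = 68,600 zł

Ordinary income tax:
  250,000 zł × 7% = 17,500 zł

68,600 zł > 17,500 zł, so the supplementary minimum tax is the binding amount.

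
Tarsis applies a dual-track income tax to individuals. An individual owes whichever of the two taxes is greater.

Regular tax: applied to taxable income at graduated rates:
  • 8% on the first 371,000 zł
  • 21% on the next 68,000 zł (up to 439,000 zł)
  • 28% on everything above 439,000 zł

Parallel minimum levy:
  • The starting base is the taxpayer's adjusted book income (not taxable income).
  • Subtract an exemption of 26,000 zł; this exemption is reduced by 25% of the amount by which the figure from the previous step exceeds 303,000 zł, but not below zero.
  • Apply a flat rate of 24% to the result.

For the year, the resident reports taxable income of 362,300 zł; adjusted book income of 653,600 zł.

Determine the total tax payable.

156,864 zł

Parallel minimum levy:
  Base (adjusted book income): 653,600 zł
  Exemption: 25% × (653,600 zł − 303,000 zł) = 87,650 zł ≥ 26,000 zł, so the exemption is fully phased out
  Base: 653,600 zł − 0 zł = 653,600 zł
  653,600 zł × 24% = 156,864 zł

Regular tax:
  362,300 zł × 8% = 28,984 zł

156,864 zł > 28,984 zł, so the parallel minimum levy is the binding amount.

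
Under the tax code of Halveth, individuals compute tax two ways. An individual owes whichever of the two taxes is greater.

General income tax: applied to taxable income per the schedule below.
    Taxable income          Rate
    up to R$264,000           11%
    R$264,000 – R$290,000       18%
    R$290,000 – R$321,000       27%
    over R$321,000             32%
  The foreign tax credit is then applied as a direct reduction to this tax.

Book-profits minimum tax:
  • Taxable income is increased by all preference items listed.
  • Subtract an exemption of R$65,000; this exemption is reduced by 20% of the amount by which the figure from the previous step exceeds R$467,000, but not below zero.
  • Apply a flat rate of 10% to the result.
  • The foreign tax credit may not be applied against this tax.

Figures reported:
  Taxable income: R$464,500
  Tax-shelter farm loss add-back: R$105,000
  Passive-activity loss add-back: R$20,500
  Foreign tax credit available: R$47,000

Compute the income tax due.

General income tax:
  R$264,000 × 11% = R$29,040
  R$26,000 × 18% = R$4,680
  R$31,000 × 27% = R$8,370
  R$143,500 × 32% = R$45,920
  → R$88,010
  Less foreign tax credit R$47,000 → R$41,010

Book-profits minimum tax:
  Adjusted income: R$464,500 + R$105,000 + R$20,500 = R$590,000
  Exemption: R$65,000 − 20% × (R$590,000 − R$467,000) = R$65,000 − R$24,600 = R$40,400
  Base: R$590,000 − R$40,400 = R$549,600
  R$549,600 × 10% = R$54,960

R$54,960 > R$41,010, so the book-profits minimum tax is the binding amount.

R$54,960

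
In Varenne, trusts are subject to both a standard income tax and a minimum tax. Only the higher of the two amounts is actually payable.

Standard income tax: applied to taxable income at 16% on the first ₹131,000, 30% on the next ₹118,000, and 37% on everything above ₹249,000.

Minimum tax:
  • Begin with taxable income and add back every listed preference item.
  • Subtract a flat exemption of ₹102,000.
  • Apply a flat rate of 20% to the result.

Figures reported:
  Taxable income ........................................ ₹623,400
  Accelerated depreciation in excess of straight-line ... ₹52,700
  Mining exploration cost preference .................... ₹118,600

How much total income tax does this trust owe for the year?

₹194,888

Standard income tax:
  ₹131,000 × 16% = ₹20,960
  ₹118,000 × 30% = ₹35,400
  ₹374,400 × 37% = ₹138,528
  → ₹194,888

Minimum tax:
  Adjusted income: ₹623,400 + ₹52,700 + ₹118,600 = ₹794,700
  Less exemption ₹102,000 → base ₹692,700
  ₹692,700 × 20% = ₹138,540

₹194,888 > ₹138,540, so the standard income tax governs.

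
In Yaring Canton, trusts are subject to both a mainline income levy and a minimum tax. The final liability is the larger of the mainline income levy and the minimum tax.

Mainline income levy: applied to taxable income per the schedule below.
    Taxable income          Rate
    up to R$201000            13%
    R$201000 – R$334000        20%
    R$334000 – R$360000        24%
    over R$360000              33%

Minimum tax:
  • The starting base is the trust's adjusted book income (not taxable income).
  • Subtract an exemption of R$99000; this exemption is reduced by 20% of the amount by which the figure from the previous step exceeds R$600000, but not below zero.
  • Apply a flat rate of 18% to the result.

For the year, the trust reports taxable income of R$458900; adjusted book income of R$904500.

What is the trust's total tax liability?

Mainline income levy:
  R$201000 × 13% = R$26130
  R$133000 × 20% = R$26600
  R$26000 × 24% = R$6240
  R$98900 × 33% = R$32637
  → R$91607

Minimum tax:
  Base (adjusted book income): R$904500
  Exemption: R$99000 − 20% × (R$904500 − R$600000) = R$99000 − R$60900 = R$38100
  Base: R$904500 − R$38100 = R$866400
  R$866400 × 18% = R$155952

R$155952 > R$91607, so the minimum tax is the binding amount.

R$155952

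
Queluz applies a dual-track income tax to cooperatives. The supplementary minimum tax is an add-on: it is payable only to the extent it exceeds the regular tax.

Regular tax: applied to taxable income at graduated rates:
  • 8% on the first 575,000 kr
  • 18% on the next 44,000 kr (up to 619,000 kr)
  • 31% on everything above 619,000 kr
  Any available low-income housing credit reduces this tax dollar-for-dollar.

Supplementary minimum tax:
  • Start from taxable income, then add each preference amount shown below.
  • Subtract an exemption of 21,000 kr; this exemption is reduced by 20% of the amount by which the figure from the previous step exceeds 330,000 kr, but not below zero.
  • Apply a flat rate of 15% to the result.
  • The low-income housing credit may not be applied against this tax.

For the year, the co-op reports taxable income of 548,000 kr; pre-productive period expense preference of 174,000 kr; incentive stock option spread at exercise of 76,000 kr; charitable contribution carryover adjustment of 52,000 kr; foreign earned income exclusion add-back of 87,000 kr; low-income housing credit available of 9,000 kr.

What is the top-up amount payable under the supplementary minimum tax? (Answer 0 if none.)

105,710 kr

Regular tax:
  548,000 kr × 8% = 43,840 kr
  Less low-income housing credit 9,000 kr → 34,840 kr

Supplementary minimum tax:
  Adjusted income: 548,000 kr + 174,000 kr + 76,000 kr + 52,000 kr + 87,000 kr = 937,000 kr
  Exemption: 20% × (937,000 kr − 330,000 kr) = 121,400 kr ≥ 21,000 kr, so the exemption is fully phased out
  Base: 937,000 kr − 0 kr = 937,000 kr
  937,000 kr × 15% = 140,550 kr

Excess of supplementary minimum tax over regular tax: 140,550 kr − 34,840 kr = 105,710 kr.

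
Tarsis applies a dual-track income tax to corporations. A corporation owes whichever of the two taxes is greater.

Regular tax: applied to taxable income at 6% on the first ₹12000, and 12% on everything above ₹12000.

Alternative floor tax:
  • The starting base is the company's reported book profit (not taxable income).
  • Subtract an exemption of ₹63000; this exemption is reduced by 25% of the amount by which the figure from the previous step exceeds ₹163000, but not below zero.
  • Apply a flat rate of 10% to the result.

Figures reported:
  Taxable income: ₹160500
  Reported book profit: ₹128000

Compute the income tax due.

₹18540

Regular tax:
  ₹12000 × 6% = ₹720
  ₹148500 × 12% = ₹17820
  → ₹18540

Alternative floor tax:
  Base (reported book profit): ₹128000
  Exemption: ₹128000 ≤ ₹163000, so full ₹63000 applies
  Base: ₹128000 − ₹63000 = ₹65000
  ₹65000 × 10% = ₹6500

₹18540 > ₹6500, so the regular tax governs.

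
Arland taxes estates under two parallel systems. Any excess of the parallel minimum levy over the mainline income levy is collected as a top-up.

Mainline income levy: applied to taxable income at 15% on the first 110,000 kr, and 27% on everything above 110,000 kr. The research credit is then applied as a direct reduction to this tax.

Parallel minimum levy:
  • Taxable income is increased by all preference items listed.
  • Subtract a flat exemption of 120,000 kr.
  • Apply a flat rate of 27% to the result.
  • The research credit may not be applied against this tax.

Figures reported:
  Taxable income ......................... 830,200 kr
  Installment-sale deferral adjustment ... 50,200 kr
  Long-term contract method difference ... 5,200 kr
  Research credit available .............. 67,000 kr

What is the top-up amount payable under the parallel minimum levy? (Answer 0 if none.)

Mainline income levy:
  110,000 kr × 15% = 16,500 kr
  720,200 kr × 27% = 194,454 kr
  → 210,954 kr
  Less research credit 67,000 kr → 143,954 kr

Parallel minimum levy:
  Adjusted income: 830,200 kr + 50,200 kr + 5,200 kr = 885,600 kr
  Less exemption 120,000 kr → base 765,600 kr
  765,600 kr × 27% = 206,712 kr

Excess of parallel minimum levy over mainline income levy: 206,712 kr − 143,954 kr = 62,758 kr.

62,758 kr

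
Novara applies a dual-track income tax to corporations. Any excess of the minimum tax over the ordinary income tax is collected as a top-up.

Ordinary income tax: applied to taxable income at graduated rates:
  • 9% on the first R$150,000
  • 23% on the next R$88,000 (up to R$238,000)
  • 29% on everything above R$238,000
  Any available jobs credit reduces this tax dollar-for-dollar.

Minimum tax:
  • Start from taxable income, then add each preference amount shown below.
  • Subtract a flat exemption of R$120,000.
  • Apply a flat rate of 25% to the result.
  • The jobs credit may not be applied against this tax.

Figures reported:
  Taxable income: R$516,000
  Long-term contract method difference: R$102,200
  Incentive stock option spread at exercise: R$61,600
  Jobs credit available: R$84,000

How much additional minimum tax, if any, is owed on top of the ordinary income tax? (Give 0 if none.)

R$109,590

Ordinary income tax:
  R$150,000 × 9% = R$13,500
  R$88,000 × 23% = R$20,240
  R$278,000 × 29% = R$80,620
  → R$114,360
  Less jobs credit R$84,000 → R$30,360

Minimum tax:
  Adjusted income: R$516,000 + R$102,200 + R$61,600 = R$679,800
  Less exemption R$120,000 → base R$559,800
  R$559,800 × 25% = R$139,950

Excess of minimum tax over ordinary income tax: R$139,950 − R$30,360 = R$109,590.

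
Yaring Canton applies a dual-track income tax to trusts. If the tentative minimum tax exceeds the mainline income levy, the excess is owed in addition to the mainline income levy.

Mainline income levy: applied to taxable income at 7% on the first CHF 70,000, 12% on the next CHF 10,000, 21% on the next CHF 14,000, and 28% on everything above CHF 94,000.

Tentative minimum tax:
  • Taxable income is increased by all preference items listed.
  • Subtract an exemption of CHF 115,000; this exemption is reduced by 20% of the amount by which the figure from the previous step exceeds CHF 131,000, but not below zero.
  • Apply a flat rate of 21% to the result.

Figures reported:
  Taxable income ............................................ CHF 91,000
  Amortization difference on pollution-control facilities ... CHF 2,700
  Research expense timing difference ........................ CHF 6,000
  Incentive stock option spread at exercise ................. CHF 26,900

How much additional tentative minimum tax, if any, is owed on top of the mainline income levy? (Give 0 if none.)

Tentative minimum tax:
  Adjusted income: CHF 91,000 + CHF 2,700 + CHF 6,000 + CHF 26,900 = CHF 126,600
  Exemption: CHF 126,600 ≤ CHF 131,000, so full CHF 115,000 applies
  Base: CHF 126,600 − CHF 115,000 = CHF 11,600
  CHF 11,600 × 21% = CHF 2,436

Mainline income levy:
  CHF 70,000 × 7% = CHF 4,900
  CHF 10,000 × 12% = CHF 1,200
  CHF 11,000 × 21% = CHF 2,310
  → CHF 8,410

CHF 2,436 ≤ CHF 8,410, so no add-on is due.

CHF 0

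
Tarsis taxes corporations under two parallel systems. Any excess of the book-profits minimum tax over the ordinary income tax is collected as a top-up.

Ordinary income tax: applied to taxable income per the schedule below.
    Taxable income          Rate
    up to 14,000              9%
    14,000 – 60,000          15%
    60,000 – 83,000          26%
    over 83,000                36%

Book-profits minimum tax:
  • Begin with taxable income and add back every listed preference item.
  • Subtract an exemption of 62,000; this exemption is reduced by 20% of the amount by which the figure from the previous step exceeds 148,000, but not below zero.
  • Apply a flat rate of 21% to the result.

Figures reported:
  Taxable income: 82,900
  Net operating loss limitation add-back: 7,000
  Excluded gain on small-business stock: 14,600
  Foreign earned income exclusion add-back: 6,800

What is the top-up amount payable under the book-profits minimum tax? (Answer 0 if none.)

0

Book-profits minimum tax:
  Adjusted income: 82,900 + 7,000 + 14,600 + 6,800 = 111,300
  Exemption: 111,300 ≤ 148,000, so full 62,000 applies
  Base: 111,300 − 62,000 = 49,300
  49,300 × 21% = 10,353

Ordinary income tax:
  14,000 × 9% = 1,260
  46,000 × 15% = 6,900
  22,900 × 26% = 5,954
  → 14,114

10,353 ≤ 14,114, so no add-on is due.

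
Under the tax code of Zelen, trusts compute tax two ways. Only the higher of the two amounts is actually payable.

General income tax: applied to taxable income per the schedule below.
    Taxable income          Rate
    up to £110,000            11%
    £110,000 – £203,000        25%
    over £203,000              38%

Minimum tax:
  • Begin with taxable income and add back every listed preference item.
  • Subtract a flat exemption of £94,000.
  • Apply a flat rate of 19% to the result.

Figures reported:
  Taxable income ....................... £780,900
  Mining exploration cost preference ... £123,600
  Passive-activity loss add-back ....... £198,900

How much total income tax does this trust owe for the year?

£254,952

General income tax:
  £110,000 × 11% = £12,100
  £93,000 × 25% = £23,250
  £577,900 × 38% = £219,602
  → £254,952

Minimum tax:
  Adjusted income: £780,900 + £123,600 + £198,900 = £1,103,400
  Less exemption £94,000 → base £1,009,400
  £1,009,400 × 19% = £191,786

£254,952 > £191,786, so the general income tax governs.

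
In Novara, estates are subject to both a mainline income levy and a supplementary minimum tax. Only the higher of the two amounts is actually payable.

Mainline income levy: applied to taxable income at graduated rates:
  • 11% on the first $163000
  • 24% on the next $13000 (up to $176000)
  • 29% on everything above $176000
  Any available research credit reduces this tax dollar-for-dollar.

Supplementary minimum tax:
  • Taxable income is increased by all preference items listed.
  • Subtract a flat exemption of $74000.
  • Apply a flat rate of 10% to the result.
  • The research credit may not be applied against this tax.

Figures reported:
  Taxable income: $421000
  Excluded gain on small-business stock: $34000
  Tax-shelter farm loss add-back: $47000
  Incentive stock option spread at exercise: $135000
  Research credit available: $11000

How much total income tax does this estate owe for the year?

$81100

Supplementary minimum tax:
  Adjusted income: $421000 + $34000 + $47000 + $135000 = $637000
  Less exemption $74000 → base $563000
  $563000 × 10% = $56300

Mainline income levy:
  $163000 × 11% = $17930
  $13000 × 24% = $3120
  $245000 × 29% = $71050
  → $92100
  Less research credit $11000 → $81100

$81100 > $56300, so the mainline income levy governs.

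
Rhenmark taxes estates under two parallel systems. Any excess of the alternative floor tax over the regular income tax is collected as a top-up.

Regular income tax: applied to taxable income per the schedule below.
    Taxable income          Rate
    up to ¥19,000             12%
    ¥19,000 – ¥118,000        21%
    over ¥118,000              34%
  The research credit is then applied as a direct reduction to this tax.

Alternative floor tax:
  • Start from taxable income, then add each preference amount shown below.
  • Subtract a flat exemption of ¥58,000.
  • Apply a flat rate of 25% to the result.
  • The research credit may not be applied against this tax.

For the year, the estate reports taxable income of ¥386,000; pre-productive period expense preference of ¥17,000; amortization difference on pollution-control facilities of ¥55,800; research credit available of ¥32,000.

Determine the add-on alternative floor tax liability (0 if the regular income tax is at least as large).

¥18,010

Regular income tax:
  ¥19,000 × 12% = ¥2,280
  ¥99,000 × 21% = ¥20,790
  ¥268,000 × 34% = ¥91,120
  → ¥114,190
  Less research credit ¥32,000 → ¥82,190

Alternative floor tax:
  Adjusted income: ¥386,000 + ¥17,000 + ¥55,800 = ¥458,800
  Less exemption ¥58,000 → base ¥400,800
  ¥400,800 × 25% = ¥100,200

Excess of alternative floor tax over regular income tax: ¥100,200 − ¥82,190 = ¥18,010.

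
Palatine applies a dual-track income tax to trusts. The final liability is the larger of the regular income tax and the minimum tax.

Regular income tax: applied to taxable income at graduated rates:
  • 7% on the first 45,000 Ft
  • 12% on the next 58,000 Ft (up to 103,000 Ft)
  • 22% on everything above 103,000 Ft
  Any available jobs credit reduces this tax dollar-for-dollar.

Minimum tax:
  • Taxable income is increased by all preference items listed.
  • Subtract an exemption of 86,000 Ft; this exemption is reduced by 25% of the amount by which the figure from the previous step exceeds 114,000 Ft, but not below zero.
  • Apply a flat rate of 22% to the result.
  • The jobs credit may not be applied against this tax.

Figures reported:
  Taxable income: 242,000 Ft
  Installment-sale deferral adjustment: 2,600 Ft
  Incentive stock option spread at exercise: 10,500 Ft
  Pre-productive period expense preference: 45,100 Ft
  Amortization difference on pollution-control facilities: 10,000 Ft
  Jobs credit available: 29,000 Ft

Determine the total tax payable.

Minimum tax:
  Adjusted income: 242,000 Ft + 2,600 Ft + 10,500 Ft + 45,100 Ft + 10,000 Ft = 310,200 Ft
  Exemption: 86,000 Ft − 25% × (310,200 Ft − 114,000 Ft) = 86,000 Ft − 49,050 Ft = 36,950 Ft
  Base: 310,200 Ft − 36,950 Ft = 273,250 Ft
  273,250 Ft × 22% = 60,115 Ft

Regular income tax:
  45,000 Ft × 7% = 3,150 Ft
  58,000 Ft × 12% = 6,960 Ft
  139,000 Ft × 22% = 30,580 Ft
  → 40,690 Ft
  Less jobs credit 29,000 Ft → 11,690 Ft

60,115 Ft > 11,690 Ft, so the minimum tax is the binding amount.

60,115 Ft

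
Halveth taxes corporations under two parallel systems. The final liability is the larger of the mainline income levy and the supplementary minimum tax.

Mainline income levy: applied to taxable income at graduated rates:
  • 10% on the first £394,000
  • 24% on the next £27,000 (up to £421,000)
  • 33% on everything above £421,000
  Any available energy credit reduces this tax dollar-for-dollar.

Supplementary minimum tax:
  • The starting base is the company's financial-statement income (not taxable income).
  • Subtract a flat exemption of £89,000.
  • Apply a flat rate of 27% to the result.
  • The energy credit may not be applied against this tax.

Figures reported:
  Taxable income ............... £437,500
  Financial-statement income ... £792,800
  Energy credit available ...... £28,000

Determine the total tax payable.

Supplementary minimum tax:
  Base (financial-statement income): £792,800
  Less exemption £89,000 → base £703,800
  £703,800 × 27% = £190,026

Mainline income levy:
  £394,000 × 10% = £39,400
  £27,000 × 24% = £6,480
  £16,500 × 33% = £5,445
  → £51,325
  Less energy credit £28,000 → £23,325

£190,026 > £23,325, so the supplementary minimum tax is the binding amount.

£190,026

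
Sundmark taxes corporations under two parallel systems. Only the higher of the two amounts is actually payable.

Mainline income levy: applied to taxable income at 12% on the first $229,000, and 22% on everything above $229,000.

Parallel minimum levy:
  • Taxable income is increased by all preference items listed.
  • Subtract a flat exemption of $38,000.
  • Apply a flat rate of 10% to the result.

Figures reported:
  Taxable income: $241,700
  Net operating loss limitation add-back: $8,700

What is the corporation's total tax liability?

Parallel minimum levy:
  Adjusted income: $241,700 + $8,700 = $250,400
  Less exemption $38,000 → base $212,400
  $212,400 × 10% = $21,240

Mainline income levy:
  $229,000 × 12% = $27,480
  $12,700 × 22% = $2,794
  → $30,274

$30,274 > $21,240, so the mainline income levy governs.

$30,274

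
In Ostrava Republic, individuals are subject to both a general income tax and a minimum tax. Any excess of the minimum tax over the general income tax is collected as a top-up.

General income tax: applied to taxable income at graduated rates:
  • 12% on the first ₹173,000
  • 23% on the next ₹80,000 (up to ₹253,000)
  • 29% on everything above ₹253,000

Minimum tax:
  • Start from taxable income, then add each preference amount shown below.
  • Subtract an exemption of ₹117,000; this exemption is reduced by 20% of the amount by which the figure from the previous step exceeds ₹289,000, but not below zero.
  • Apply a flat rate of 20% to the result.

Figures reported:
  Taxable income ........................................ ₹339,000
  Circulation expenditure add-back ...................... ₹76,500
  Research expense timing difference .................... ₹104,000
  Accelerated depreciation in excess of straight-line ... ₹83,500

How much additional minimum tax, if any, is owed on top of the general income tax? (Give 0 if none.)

Minimum tax:
  Adjusted income: ₹339,000 + ₹76,500 + ₹104,000 + ₹83,500 = ₹603,000
  Exemption: ₹117,000 − 20% × (₹603,000 − ₹289,000) = ₹117,000 − ₹62,800 = ₹54,200
  Base: ₹603,000 − ₹54,200 = ₹548,800
  ₹548,800 × 20% = ₹109,760

General income tax:
  ₹173,000 × 12% = ₹20,760
  ₹80,000 × 23% = ₹18,400
  ₹86,000 × 29% = ₹24,940
  → ₹64,100

Excess of minimum tax over general income tax: ₹109,760 − ₹64,100 = ₹45,660.

₹45,660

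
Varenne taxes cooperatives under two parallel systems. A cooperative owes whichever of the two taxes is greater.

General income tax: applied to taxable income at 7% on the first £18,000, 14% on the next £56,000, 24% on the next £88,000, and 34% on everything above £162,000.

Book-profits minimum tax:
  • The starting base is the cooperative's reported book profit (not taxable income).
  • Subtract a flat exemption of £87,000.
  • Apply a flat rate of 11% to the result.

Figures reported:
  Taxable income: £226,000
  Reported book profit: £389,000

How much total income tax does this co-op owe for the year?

Book-profits minimum tax:
  Base (reported book profit): £389,000
  Less exemption £87,000 → base £302,000
  £302,000 × 11% = £33,220

General income tax:
  £18,000 × 7% = £1,260
  £56,000 × 14% = £7,840
  £88,000 × 24% = £21,120
  £64,000 × 34% = £21,760
  → £51,980

£51,980 > £33,220, so the general income tax governs.

£51,980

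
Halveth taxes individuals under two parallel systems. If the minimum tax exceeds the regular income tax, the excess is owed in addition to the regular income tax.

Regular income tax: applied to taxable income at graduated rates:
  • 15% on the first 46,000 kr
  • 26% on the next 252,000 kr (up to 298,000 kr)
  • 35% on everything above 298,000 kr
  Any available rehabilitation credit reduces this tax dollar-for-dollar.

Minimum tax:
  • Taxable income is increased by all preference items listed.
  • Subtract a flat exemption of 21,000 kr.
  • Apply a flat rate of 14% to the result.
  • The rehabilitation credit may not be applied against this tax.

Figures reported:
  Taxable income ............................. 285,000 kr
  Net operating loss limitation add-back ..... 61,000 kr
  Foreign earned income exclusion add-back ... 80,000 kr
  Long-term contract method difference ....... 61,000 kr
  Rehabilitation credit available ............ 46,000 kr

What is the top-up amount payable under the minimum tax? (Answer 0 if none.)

Minimum tax:
  Adjusted income: 285,000 kr + 61,000 kr + 80,000 kr + 61,000 kr = 487,000 kr
  Less exemption 21,000 kr → base 466,000 kr
  466,000 kr × 14% = 65,240 kr

Regular income tax:
  46,000 kr × 15% = 6,900 kr
  239,000 kr × 26% = 62,140 kr
  → 69,040 kr
  Less rehabilitation credit 46,000 kr → 23,040 kr

Excess of minimum tax over regular income tax: 65,240 kr − 23,040 kr = 42,200 kr.

42,200 kr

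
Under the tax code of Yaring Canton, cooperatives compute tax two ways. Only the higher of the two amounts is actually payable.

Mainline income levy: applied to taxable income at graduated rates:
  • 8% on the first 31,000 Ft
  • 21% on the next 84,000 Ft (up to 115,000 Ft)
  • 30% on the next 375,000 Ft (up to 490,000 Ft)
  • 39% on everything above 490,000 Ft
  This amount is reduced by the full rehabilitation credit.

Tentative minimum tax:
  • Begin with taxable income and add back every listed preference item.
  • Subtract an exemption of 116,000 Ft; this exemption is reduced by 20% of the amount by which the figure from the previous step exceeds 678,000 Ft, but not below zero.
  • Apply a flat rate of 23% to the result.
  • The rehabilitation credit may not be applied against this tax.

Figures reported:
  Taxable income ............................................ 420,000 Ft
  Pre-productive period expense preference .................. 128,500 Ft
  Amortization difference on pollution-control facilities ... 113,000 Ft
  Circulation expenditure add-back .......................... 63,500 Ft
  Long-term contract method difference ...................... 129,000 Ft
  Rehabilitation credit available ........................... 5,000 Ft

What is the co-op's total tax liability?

177,836 Ft

Tentative minimum tax:
  Adjusted income: 420,000 Ft + 128,500 Ft + 113,000 Ft + 63,500 Ft + 129,000 Ft = 854,000 Ft
  Exemption: 116,000 Ft − 20% × (854,000 Ft − 678,000 Ft) = 116,000 Ft − 35,200 Ft = 80,800 Ft
  Base: 854,000 Ft − 80,800 Ft = 773,200 Ft
  773,200 Ft × 23% = 177,836 Ft

Mainline income levy:
  31,000 Ft × 8% = 2,480 Ft
  84,000 Ft × 21% = 17,640 Ft
  305,000 Ft × 30% = 91,500 Ft
  → 111,620 Ft
  Less rehabilitation credit 5,000 Ft → 106,620 Ft

177,836 Ft > 106,620 Ft, so the tentative minimum tax is the binding amount.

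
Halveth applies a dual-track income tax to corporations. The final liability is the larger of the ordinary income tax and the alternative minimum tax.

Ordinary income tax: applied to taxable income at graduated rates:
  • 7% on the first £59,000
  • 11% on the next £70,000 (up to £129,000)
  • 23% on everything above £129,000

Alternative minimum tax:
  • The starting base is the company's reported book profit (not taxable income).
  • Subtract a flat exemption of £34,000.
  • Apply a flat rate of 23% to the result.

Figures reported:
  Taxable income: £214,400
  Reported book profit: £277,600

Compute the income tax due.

Alternative minimum tax:
  Base (reported book profit): £277,600
  Less exemption £34,000 → base £243,600
  £243,600 × 23% = £56,028

Ordinary income tax:
  £59,000 × 7% = £4,130
  £70,000 × 11% = £7,700
  £85,400 × 23% = £19,642
  → £31,472

£56,028 > £31,472, so the alternative minimum tax is the binding amount.

£56,028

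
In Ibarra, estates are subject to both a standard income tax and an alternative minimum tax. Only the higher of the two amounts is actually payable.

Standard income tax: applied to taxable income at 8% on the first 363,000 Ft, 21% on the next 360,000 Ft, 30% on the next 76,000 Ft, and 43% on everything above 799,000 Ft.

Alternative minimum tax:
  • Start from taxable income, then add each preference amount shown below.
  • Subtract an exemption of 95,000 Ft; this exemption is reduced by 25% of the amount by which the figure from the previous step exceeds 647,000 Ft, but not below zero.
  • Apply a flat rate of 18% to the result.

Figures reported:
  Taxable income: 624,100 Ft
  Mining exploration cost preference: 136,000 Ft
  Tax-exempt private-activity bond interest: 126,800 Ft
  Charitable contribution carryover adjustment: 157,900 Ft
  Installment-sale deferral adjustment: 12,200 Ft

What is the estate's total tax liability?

190,260 Ft

Alternative minimum tax:
  Adjusted income: 624,100 Ft + 136,000 Ft + 126,800 Ft + 157,900 Ft + 12,200 Ft = 1,057,000 Ft
  Exemption: 25% × (1,057,000 Ft − 647,000 Ft) = 102,500 Ft ≥ 95,000 Ft, so the exemption is fully phased out
  Base: 1,057,000 Ft − 0 Ft = 1,057,000 Ft
  1,057,000 Ft × 18% = 190,260 Ft

Standard income tax:
  363,000 Ft × 8% = 29,040 Ft
  261,100 Ft × 21% = 54,831 Ft
  → 83,871 Ft

190,260 Ft > 83,871 Ft, so the alternative minimum tax is the binding amount.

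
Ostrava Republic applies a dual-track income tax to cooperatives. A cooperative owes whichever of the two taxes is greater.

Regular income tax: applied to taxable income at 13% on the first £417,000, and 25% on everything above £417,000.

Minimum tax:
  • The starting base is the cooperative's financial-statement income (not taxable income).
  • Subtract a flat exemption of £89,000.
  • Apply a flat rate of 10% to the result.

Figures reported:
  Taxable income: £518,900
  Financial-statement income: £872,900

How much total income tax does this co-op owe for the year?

Minimum tax:
  Base (financial-statement income): £872,900
  Less exemption £89,000 → base £783,900
  £783,900 × 10% = £78,390

Regular income tax:
  £417,000 × 13% = £54,210
  £101,900 × 25% = £25,475
  → £79,685

£79,685 > £78,390, so the regular income tax governs.

£79,685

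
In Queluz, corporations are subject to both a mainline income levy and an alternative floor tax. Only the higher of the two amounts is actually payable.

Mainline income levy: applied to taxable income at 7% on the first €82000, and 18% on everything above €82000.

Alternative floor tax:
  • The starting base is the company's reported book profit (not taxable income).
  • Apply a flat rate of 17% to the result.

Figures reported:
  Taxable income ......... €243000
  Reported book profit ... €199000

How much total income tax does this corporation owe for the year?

Alternative floor tax:
  Base (reported book profit): €199000
  €199000 × 17% = €33830

Mainline income levy:
  €82000 × 7% = €5740
  €161000 × 18% = €28980
  → €34720

€34720 > €33830, so the mainline income levy governs.

€34720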